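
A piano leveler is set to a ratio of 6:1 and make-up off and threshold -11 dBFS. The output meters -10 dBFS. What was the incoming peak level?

-5 dBFS

That's 1 dB above the -11 dBFS threshold.
Before 6:1 compression the overshoot was 1 × 6 = 6 dB, so input = -11 + 6 = -5 dBFS.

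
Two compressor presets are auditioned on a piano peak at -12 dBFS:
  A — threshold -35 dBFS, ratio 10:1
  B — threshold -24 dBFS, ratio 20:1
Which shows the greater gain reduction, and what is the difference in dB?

A, by 9.3 dB

A: 23 dB over, compressed to 2.3 dB over, so 20.7 dB of GR.
B: 12 dB over, compressed to 0.6 dB over, so 11.4 dB of GR.
A reduces 9.3 dB more.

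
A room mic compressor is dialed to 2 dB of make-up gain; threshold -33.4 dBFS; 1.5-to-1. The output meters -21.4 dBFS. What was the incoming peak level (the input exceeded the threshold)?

Before make-up, the level was -21.4 − 2 = -23.4 dBFS.
The compressed level sits -23.4 − (-33.4) = 10 dB over threshold.
Input overshoot = R × output overshoot = 15 dB → input = -33.4 + 15 = -18.4 dBFS.

-18.4 dBFS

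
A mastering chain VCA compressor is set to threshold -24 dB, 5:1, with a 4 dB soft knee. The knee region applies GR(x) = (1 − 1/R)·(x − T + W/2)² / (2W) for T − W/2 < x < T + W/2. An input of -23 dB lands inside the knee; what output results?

x − T + W/2 = -23 − (-24) + 2 = 3.
GR = (1 − 1/5) × 3² / 8 = 0.8 × 9 / 8 = 0.9 dB.
Output = -23 − 0.9 = -23.9 dB.

-23.9 dB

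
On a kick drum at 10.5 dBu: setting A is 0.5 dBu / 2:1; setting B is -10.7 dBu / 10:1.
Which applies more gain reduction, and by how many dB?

A: 10 dB over, compressed to 5 dB over, so 5 dB of GR.
B: 21.2 dB over, compressed to 2.12 dB over, so 19.08 dB of GR.
Difference: 14.08 dB in favour of B.

B, by 14.08 dB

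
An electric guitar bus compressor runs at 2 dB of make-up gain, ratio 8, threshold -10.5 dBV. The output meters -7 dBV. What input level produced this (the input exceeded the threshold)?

Remove make-up: -7 − 2 = -9 dBV.
Post-compression overshoot = -9 − (-10.5) = 1.5 dB.
Input overshoot = R × output overshoot = 12 dB → input = -10.5 + 12 = 1.5 dBV.

1.5 dBV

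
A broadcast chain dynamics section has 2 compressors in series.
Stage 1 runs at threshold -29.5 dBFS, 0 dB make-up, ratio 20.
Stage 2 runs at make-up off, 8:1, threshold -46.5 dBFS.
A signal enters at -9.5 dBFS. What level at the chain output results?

-44.25 dBFS

Stage 1: 20 dB above -29.5 dBFS, reduced 20:1 to 1 dB above → -28.5 dBFS.
Stage 2: -28.5 dBFS is 18 dB over -46.5 dBFS; at 8:1 that becomes 2.25 dB over, giving -44.25 dBFS.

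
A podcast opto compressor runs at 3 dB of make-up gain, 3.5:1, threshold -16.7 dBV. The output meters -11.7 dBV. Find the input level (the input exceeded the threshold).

Remove make-up: -11.7 − 3 = -14.7 dBV.
Post-compression overshoot = -14.7 − (-16.7) = 2 dB.
Before 3.5:1 compression the overshoot was 2 × 3.5 = 7 dB, so input = -16.7 + 7 = -9.7 dBV.

-9.7 dBV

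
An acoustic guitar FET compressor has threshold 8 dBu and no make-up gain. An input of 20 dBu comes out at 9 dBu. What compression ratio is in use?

12:1

Input overshoot = 20 − 8 = 12 dB; output overshoot = 9 − 8 = 1 dB.
Ratio = 12 / 1 = 12.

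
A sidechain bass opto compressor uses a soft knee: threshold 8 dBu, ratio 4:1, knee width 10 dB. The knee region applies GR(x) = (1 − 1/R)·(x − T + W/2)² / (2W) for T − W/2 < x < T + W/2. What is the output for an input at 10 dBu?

8.1625 dBu

x − T + W/2 = 10 − 8 + 5 = 7.
GR = (1 − 1/4) × 7² / 20 = 0.75 × 49 / 20 = 1.8375 dB.
Output = 10 − 1.8375 = 8.1625 dBu.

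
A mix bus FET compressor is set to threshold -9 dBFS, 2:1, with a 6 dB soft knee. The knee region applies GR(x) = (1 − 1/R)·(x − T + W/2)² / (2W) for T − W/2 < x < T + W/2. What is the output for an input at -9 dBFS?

x − T + W/2 = -9 − (-9) + 3 = 3.
GR = (1 − 1/2) × 3² / 12 = 0.5 × 9 / 12 = 0.375 dB.
Output = -9 − 0.375 = -9.375 dBFS.

-9.375 dBFS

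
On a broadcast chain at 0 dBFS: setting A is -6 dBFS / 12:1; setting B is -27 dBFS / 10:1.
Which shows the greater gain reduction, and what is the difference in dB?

B, by 18.8 dB

A: GR = 6 − 6/12 = 5.5 dB.
B: GR = 27 − 27/10 = 24.3 dB.
B reduces 18.8 dB more.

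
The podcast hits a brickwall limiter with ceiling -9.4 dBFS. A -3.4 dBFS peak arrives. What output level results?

-9.4 dBFS

At ∞:1, everything above -9.4 dBFS is held at the ceiling.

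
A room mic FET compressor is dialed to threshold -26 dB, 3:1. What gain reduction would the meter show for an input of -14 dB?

-14 dB exceeds the threshold by 12 dB.
At 3:1, output sits 12/3 = 4 dB above threshold.
GR = overshoot in − overshoot out = 12 − 4 = 8 dB.

8 dB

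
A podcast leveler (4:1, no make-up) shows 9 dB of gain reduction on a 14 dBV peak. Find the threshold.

2 dBV

Let T be the threshold. Output overshoot = (input overshoot)/R, so 5 − T = (14 − T)/4.
4·(5 − T) = 14 − T → 3·T = 20 − 14 = 6.
T = 6/3 = 2 dBV.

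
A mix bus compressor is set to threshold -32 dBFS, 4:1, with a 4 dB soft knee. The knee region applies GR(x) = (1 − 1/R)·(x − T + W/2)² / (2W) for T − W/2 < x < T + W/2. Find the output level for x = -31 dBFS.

x − T + W/2 = -31 − (-32) + 2 = 3.
GR = (1 − 1/4) × 3² / 8 = 0.75 × 9 / 8 = 0.84375 dB.
Output = -31 − 0.84375 = -31.84375 dBFS.

-31.84375 dBFS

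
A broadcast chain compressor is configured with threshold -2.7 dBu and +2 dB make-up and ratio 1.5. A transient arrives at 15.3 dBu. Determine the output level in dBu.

11.3 dBu

The input is 18 dB above the -2.7 dBu threshold.
At 1.5:1 the overshoot is divided by 1.5, leaving 12 dB above threshold.
So the level is -2.7 + 12 = 9.3 dBu; make-up adds 2 dB, giving 11.3 dBu.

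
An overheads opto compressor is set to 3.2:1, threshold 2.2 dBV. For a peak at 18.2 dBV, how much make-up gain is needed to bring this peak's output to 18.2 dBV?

Without make-up, output = threshold + overshoot/3.2 = 2.2 + 5 = 7.2 dBV.
Gap to target: 11 dB.

11 dB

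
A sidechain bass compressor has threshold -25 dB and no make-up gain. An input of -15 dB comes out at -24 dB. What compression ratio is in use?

Input overshoot = -15 − (-25) = 10 dB; output overshoot = -24 − (-25) = 1 dB.
Ratio = 10 / 1 = 10.

10:1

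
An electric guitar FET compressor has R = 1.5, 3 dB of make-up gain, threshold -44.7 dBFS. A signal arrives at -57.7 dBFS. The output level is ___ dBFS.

-54.7 dBFS

-57.7 dBFS is 13 dB below the -44.7 dBFS threshold, so no gain reduction is applied.
Make-up gain adds 3 dB: -57.7 + 3 = -54.7 dBFS.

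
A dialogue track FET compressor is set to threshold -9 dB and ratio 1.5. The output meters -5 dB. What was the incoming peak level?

That's 4 dB above the -9 dB threshold.
Undo the ratio: input overshoot = 4 × 1.5 = 6 dB, giving input = -3 dB.

-3 dB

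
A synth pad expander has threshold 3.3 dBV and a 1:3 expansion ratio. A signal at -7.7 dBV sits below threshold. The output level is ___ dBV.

The input is 11 dB below the 3.3 dBV threshold.
A 1:3 expander multiplies undershoot by 3: 11 × 3 = 33 dB below threshold.
Output = 3.3 − 33 = -29.7 dBV.

-29.7 dBV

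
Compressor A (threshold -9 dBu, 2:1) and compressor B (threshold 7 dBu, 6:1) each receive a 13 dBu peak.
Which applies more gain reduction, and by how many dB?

A: 22 dB over, compressed to 11 dB over, so 11 dB of GR.
B: 6 dB over, compressed to 1 dB over, so 5 dB of GR.
A applies 6 dB more gain reduction.

A, by 6 dB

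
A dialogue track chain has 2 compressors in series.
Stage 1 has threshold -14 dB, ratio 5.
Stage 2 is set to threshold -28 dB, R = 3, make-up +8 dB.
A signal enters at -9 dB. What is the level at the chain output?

-15 dB

Stage 1: overshoot 5 dB → 5/5 = 1 dB → -13 dB.
Stage 2: overshoot 15 dB → 15/3 = 5 dB → -23 dB; +8 dB make-up → -15 dB.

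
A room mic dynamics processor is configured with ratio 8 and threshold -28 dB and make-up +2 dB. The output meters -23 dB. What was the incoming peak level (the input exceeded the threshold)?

-4 dB

Before make-up, the level was -23 − 2 = -25 dB.
That's 3 dB above the -28 dB threshold.
Undo the ratio: input overshoot = 3 × 8 = 24 dB, giving input = -4 dB.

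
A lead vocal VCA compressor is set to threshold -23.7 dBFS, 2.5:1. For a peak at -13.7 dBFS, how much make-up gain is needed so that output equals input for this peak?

6 dB

Overshoot 10 dB → 10/2.5 = 4 dB after compression, so the compressed level is -23.7 + 4 = -19.7 dBFS.
Make-up = target − compressed = -13.7 − (-19.7) = 6 dB.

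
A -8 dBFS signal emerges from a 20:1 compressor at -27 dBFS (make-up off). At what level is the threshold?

-28 dBFS

Input is 20 dB above T (since output overshoot × R = input overshoot: (-27 − T)·20 = -8 − T gives T = -28 dBFS).
Check: -28 + (-8 − (-28))/20 = -28 + 1 = -27 dBFS. ✓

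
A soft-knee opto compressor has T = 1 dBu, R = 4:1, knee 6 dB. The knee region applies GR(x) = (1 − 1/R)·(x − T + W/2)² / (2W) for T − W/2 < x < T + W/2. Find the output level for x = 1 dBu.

x − T + W/2 = 1 − 1 + 3 = 3.
GR = (1 − 1/4) × 3² / 12 = 0.75 × 9 / 12 = 0.5625 dB.
Output = 1 − 0.5625 = 0.4375 dBu.

0.4375 dBu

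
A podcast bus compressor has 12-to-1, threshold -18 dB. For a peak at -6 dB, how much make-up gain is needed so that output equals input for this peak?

The peak compresses to -18 + 12/12 = -17 dB.
To reach -6 dB requires -6 − (-17) = 11 dB of make-up.

11 dB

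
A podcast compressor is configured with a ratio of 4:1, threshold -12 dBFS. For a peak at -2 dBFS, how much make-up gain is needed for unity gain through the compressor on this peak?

7.5 dB

Without make-up, output = threshold + overshoot/4 = -12 + 2.5 = -9.5 dBFS.
Gap to target: 7.5 dB.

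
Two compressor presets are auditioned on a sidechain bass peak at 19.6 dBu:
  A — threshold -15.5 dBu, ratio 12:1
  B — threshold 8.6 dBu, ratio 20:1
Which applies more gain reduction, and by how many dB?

A, by 21.725 dB

A: GR = 35.1 − 35.1/12 = 32.175 dB.
B: GR = 11 − 11/20 = 10.45 dB.
Difference: 21.725 dB in favour of A.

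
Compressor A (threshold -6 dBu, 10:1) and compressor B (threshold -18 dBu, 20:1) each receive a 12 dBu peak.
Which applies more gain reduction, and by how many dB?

B, by 12.3 dB

A: 18 dB over, compressed to 1.8 dB over, so 16.2 dB of GR.
B: 30 dB over, compressed to 1.5 dB over, so 28.5 dB of GR.
B reduces 12.3 dB more.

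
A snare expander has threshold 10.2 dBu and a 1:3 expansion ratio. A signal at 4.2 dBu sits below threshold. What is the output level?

-7.8 dBu

The input is 6 dB below the 10.2 dBu threshold.
A 1:3 expander multiplies undershoot by 3: 6 × 3 = 18 dB below threshold.
Output = 10.2 − 18 = -7.8 dBu.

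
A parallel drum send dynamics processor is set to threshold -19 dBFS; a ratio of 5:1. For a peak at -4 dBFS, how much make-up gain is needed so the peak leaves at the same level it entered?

Overshoot 15 dB → 15/5 = 3 dB after compression, so the compressed level is -19 + 3 = -16 dBFS.
Make-up = target − compressed = -4 − (-16) = 12 dB.

12 dB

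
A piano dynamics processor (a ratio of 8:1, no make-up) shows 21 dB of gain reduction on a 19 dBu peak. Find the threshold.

-5 dBu

Let T be the threshold. Output overshoot = (input overshoot)/R, so -2 − T = (19 − T)/8.
8·(-2 − T) = 19 − T → 7·T = -16 − 19 = -35.
T = -35/7 = -5 dBu.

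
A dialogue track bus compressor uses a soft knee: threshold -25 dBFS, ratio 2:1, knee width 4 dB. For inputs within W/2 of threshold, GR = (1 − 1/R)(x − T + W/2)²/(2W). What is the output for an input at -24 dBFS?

x − T + W/2 = -24 − (-25) + 2 = 3.
GR = (1 − 1/2) × 3² / 8 = 0.5 × 9 / 8 = 0.5625 dB.
Output = -24 − 0.5625 = -24.5625 dBFS.

-24.5625 dBFS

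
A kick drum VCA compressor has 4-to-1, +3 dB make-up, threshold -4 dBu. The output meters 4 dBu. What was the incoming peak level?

16 dBu

Stripping the +3 dB make-up gives 1 dBu at the gain stage.
That's 5 dB above the -4 dBu threshold.
Input overshoot = R × output overshoot = 20 dB → input = -4 + 20 = 16 dBu.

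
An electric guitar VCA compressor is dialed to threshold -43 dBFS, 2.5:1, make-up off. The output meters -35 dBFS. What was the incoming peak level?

-23 dBFS

The compressed level sits -35 − (-43) = 8 dB over threshold.
Input overshoot = R × output overshoot = 20 dB → input = -43 + 20 = -23 dBFS.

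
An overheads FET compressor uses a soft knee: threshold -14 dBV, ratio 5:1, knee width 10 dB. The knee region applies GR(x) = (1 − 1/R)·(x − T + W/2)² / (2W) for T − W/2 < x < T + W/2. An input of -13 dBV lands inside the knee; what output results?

x − T + W/2 = -13 − (-14) + 5 = 6.
GR = (1 − 1/5) × 6² / 20 = 0.8 × 36 / 20 = 1.44 dB.
Output = -13 − 1.44 = -14.44 dBV.

-14.44 dBV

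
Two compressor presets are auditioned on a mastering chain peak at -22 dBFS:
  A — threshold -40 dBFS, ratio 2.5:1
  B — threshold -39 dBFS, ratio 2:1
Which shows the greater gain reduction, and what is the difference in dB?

A: GR = 18 − 18/2.5 = 10.8 dB.
B: GR = 17 − 17/2 = 8.5 dB.
A reduces 2.3 dB more.

A, by 2.3 dB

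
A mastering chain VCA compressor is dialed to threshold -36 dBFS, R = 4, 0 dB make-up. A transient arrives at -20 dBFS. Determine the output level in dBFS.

-32 dBFS

-20 dBFS sits 16 dB over threshold.
4:1 compression reduces that to 16/4 = 4 dB over.
That puts the output at -32 dBFS.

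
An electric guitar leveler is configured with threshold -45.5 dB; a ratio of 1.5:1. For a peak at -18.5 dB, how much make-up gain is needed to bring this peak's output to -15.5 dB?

The peak compresses to -45.5 + 27/1.5 = -27.5 dB.
To reach -15.5 dB requires -15.5 − (-27.5) = 12 dB of make-up.

12 dB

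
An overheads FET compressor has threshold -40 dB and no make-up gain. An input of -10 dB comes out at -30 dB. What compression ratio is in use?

Input overshoot = -10 − (-40) = 30 dB; output overshoot = -30 − (-40) = 10 dB.
Ratio = 30 / 10 = 3.

3:1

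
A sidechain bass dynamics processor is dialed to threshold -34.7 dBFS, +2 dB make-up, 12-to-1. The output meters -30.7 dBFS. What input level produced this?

Before make-up, the level was -30.7 − 2 = -32.7 dBFS.
The compressed level sits -32.7 − (-34.7) = 2 dB over threshold.
Before 12:1 compression the overshoot was 2 × 12 = 24 dB, so input = -34.7 + 24 = -10.7 dBFS.

-10.7 dBFS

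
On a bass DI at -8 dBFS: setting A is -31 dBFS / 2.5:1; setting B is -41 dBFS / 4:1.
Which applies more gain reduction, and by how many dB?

A: GR = 23 − 23/2.5 = 13.8 dB.
B: GR = 33 − 33/4 = 24.75 dB.
Difference: 10.95 dB in favour of B.

B, by 10.95 dB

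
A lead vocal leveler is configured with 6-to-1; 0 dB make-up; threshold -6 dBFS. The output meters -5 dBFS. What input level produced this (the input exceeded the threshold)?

Post-compression overshoot = -5 − (-6) = 1 dB.
Undo the ratio: input overshoot = 1 × 6 = 6 dB, giving input = 0 dBFS.

0 dBFS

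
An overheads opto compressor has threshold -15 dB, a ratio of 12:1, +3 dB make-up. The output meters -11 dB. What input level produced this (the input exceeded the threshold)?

Stripping the +3 dB make-up gives -14 dB at the gain stage.
That's 1 dB above the -15 dB threshold.
Undo the ratio: input overshoot = 1 × 12 = 12 dB, giving input = -3 dB.

-3 dB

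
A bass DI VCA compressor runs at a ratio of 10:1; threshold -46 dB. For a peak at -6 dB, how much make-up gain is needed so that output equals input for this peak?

Without make-up, output = threshold + overshoot/10 = -46 + 4 = -42 dB.
Gap to target: 36 dB.

36 dB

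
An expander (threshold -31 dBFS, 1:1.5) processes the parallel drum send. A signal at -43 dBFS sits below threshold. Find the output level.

The input is 12 dB below the -31 dBFS threshold.
A 1:1.5 expander multiplies undershoot by 1.5: 12 × 1.5 = 18 dB below threshold.
Output = -31 − 18 = -49 dBFS.

-49 dBFS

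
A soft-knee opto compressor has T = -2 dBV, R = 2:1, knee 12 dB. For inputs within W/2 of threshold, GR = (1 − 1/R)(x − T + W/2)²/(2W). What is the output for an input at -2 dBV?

-2.75 dBV

x − T + W/2 = -2 − (-2) + 6 = 6.
GR = (1 − 1/2) × 6² / 24 = 0.5 × 36 / 24 = 0.75 dB.
Output = -2 − 0.75 = -2.75 dBV.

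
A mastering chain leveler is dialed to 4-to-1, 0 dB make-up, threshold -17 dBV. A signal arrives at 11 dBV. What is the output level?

11 dBV sits 28 dB over threshold.
At 4:1 the overshoot is divided by 4, leaving 7 dB above threshold.
That puts the output at -10 dBV.

-10 dBV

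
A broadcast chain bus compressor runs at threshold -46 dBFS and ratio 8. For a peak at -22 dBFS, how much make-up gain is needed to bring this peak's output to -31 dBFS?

12 dB

Without make-up, output = threshold + overshoot/8 = -46 + 3 = -43 dBFS.
Gap to target: 12 dB.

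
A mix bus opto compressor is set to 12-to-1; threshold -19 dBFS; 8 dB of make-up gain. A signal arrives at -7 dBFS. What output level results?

-10 dBFS

Overshoot: -7 − (-19) = 12 dB.
The 12 dB excess becomes 1 dB after 12:1 reduction.
Output = -19 + 1 = -18 dBFS; make-up adds 8 dB, giving -10 dBFS.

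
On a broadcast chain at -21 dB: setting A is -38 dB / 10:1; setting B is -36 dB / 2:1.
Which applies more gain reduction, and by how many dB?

A, by 7.8 dB

A: 17 dB over, compressed to 1.7 dB over, so 15.3 dB of GR.
B: 15 dB over, compressed to 7.5 dB over, so 7.5 dB of GR.
A reduces 7.8 dB more.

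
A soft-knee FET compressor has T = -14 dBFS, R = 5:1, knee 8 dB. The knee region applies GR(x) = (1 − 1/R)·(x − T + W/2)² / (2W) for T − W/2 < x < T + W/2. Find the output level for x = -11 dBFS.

-13.45 dBFS

x − T + W/2 = -11 − (-14) + 4 = 7.
GR = (1 − 1/5) × 7² / 16 = 0.8 × 49 / 16 = 2.45 dB.
Output = -11 − 2.45 = -13.45 dBFS.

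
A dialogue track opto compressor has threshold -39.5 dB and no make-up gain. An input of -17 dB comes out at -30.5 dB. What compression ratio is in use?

2.5:1

Input overshoot = -17 − (-39.5) = 22.5 dB; output overshoot = -30.5 − (-39.5) = 9 dB.
Ratio = 22.5 / 9 = 2.5.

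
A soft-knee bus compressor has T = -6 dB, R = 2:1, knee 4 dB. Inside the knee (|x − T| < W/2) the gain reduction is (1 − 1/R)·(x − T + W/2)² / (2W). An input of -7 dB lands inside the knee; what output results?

x − T + W/2 = -7 − (-6) + 2 = 1.
GR = (1 − 1/2) × 1² / 8 = 0.5 × 1 / 8 = 0.0625 dB.
Output = -7 − 0.0625 = -7.0625 dB.

-7.0625 dB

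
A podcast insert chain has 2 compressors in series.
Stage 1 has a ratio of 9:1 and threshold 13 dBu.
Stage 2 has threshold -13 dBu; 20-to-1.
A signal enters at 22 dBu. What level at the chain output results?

-11.65 dBu

Stage 1: 9 dB above 13 dBu, reduced 9:1 to 1 dB above → 14 dBu.
Stage 2: 27 dB above -13 dBu, reduced 20:1 to 1.35 dB above → -11.65 dBu.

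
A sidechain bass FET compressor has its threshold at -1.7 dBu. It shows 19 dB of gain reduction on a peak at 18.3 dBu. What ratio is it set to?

20:1

Input overshoot = 18.3 − (-1.7) = 20 dB.
Output overshoot = 20 − 19 = 1 dB.
Ratio = input overshoot / output overshoot = 20 / 1 = 20.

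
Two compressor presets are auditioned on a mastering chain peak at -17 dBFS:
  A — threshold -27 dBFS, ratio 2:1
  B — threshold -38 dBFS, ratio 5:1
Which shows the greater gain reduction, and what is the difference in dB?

B, by 11.8 dB

A: 10 dB over, compressed to 5 dB over, so 5 dB of GR.
B: 21 dB over, compressed to 4.2 dB over, so 16.8 dB of GR.
Difference: 11.8 dB in favour of B.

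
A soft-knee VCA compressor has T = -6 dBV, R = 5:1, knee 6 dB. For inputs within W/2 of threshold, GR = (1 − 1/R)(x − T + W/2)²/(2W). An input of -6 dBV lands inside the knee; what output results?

x − T + W/2 = -6 − (-6) + 3 = 3.
GR = (1 − 1/5) × 3² / 12 = 0.8 × 9 / 12 = 0.6 dB.
Output = -6 − 0.6 = -6.6 dBV.

-6.6 dBV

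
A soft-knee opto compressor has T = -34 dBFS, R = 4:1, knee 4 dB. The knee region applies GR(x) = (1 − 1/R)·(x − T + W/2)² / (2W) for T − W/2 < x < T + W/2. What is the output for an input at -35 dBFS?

x − T + W/2 = -35 − (-34) + 2 = 1.
GR = (1 − 1/4) × 1² / 8 = 0.75 × 1 / 8 = 0.09375 dB.
Output = -35 − 0.09375 = -35.09375 dBFS.

-35.09375 dBFS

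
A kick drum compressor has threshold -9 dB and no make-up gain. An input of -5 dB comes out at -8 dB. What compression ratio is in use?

Input overshoot = -5 − (-9) = 4 dB; output overshoot = -8 − (-9) = 1 dB.
Ratio = 4 / 1 = 4.

4:1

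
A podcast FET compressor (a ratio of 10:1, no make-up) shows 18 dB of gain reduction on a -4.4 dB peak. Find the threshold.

Let T be the threshold. Output overshoot = (input overshoot)/R, so -22.4 − T = (-4.4 − T)/10.
10·(-22.4 − T) = -4.4 − T → 9·T = -224 − (-4.4) = -219.6.
T = -219.6/9 = -24.4 dB.

-24.4 dB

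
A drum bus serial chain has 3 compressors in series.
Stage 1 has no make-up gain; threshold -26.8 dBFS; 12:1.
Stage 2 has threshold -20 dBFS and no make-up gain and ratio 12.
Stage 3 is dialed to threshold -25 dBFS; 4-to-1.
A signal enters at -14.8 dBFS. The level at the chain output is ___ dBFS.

Stage 1: overshoot 12 dB → 12/12 = 1 dB → -25.8 dBFS.
Stage 2: -25.8 dBFS ≤ -20 dBFS, so stage 2 doesn't engage; output -25.8 dBFS.
Stage 3: -25.8 dBFS is at or below the -25 dBFS threshold — no compression; output -25.8 dBFS.

-25.8 dBFS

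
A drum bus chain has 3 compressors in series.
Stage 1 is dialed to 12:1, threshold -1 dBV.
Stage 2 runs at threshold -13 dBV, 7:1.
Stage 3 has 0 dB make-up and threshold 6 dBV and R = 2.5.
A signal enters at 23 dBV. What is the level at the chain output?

-11 dBV

Stage 1: 24 dB above -1 dBV, reduced 12:1 to 2 dB above → 1 dBV.
Stage 2: overshoot 14 dB → 14/7 = 2 dB → -11 dBV.
Stage 3: -11 dBV ≤ 6 dBV, so stage 3 doesn't engage; output -11 dBV.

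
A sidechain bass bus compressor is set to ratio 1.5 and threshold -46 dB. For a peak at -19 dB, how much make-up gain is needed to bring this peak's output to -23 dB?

5 dB

Without make-up, output = threshold + overshoot/1.5 = -46 + 18 = -28 dB.
Gap to target: 5 dB.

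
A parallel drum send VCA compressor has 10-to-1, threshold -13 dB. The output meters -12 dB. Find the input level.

-3 dB

The compressed level sits -12 − (-13) = 1 dB over threshold.
Before 10:1 compression the overshoot was 1 × 10 = 10 dB, so input = -13 + 10 = -3 dB.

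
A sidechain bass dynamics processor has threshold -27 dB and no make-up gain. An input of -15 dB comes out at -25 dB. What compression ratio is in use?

Input overshoot = -15 − (-27) = 12 dB; output overshoot = -25 − (-27) = 2 dB.
Ratio = 12 / 2 = 6.

6:1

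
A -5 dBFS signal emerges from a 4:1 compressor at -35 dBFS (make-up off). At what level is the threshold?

Gain reduction = -5 − (-35) = 30 dB; output overshoot = GR / (R − 1) = 30 / 3 = 10 dB.
Threshold = output − output overshoot = -35 − 10 = -45 dBFS.

-45 dBFS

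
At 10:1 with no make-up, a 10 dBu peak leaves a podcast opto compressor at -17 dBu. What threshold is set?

-20 dBu

Input is 30 dB above T (since output overshoot × R = input overshoot: (-17 − T)·10 = 10 − T gives T = -20 dBu).
Check: -20 + (10 − (-20))/10 = -20 + 3 = -17 dBu. ✓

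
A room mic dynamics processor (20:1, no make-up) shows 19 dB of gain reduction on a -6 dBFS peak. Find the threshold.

Input is 20 dB above T (since output overshoot × R = input overshoot: (-25 − T)·20 = -6 − T gives T = -26 dBFS).
Check: -26 + (-6 − (-26))/20 = -26 + 1 = -25 dBFS. ✓

-26 dBFS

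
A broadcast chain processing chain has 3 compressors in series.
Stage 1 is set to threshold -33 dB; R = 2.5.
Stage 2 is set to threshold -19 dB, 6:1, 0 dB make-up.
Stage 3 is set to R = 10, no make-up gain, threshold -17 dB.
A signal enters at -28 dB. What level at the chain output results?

Stage 1: overshoot 5 dB → 5/2.5 = 2 dB → -31 dB.
Stage 2: -31 dB ≤ -19 dB, so stage 2 doesn't engage; output -31 dB.
Stage 3: below threshold (-31 ≤ -17); passes unchanged; output -31 dB.

-31 dB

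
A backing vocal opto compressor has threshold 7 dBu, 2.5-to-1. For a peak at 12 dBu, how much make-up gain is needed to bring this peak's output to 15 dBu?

Without make-up, output = threshold + overshoot/2.5 = 7 + 2 = 9 dBu.
Gap to target: 6 dB.

6 dB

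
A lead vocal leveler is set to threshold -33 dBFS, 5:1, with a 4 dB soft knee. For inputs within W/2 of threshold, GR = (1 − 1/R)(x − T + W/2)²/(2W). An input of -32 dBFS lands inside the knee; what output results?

x − T + W/2 = -32 − (-33) + 2 = 3.
GR = (1 − 1/5) × 3² / 8 = 0.8 × 9 / 8 = 0.9 dB.
Output = -32 − 0.9 = -32.9 dBFS.

-32.9 dBFS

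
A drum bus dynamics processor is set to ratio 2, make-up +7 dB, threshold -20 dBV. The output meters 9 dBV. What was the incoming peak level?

24 dBV

Before make-up, the level was 9 − 7 = 2 dBV.
Post-compression overshoot = 2 − (-20) = 22 dB.
Input overshoot = R × output overshoot = 44 dB → input = -20 + 44 = 24 dBV.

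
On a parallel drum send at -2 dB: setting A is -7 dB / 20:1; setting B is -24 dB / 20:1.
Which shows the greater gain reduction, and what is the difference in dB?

B, by 16.15 dB

A: overshoot 5 dB → output overshoot 0.25 dB → GR 4.75 dB.
B: overshoot 22 dB → output overshoot 1.1 dB → GR 20.9 dB.
B reduces 16.15 dB more.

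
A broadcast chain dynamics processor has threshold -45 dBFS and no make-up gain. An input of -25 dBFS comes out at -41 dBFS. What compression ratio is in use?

Input overshoot = -25 − (-45) = 20 dB; output overshoot = -41 − (-45) = 4 dB.
Ratio = 20 / 4 = 5.

5:1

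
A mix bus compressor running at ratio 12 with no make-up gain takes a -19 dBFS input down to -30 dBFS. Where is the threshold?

Input is 12 dB above T (since output overshoot × R = input overshoot: (-30 − T)·12 = -19 − T gives T = -31 dBFS).
Check: -31 + (-19 − (-31))/12 = -31 + 1 = -30 dBFS. ✓

-31 dBFS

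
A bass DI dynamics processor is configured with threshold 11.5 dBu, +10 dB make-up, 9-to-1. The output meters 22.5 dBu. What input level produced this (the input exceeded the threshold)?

Remove make-up: 22.5 − 10 = 12.5 dBu.
That's 1 dB above the 11.5 dBu threshold.
Input overshoot = R × output overshoot = 9 dB → input = 11.5 + 9 = 20.5 dBu.

20.5 dBu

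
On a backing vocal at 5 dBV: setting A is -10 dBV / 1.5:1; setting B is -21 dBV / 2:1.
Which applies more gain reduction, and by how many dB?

A: overshoot 15 dB → output overshoot 10 dB → GR 5 dB.
B: overshoot 26 dB → output overshoot 13 dB → GR 13 dB.
B applies 8 dB more gain reduction.

B, by 8 dB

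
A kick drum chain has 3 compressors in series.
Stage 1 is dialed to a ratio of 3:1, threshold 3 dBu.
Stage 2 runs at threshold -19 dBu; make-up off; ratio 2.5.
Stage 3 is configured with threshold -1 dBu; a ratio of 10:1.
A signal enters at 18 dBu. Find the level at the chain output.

Stage 1: 18 dBu is 15 dB over 3 dBu; at 3:1 that becomes 5 dB over, giving 8 dBu.
Stage 2: 8 dBu is 27 dB over -19 dBu; at 2.5:1 that becomes 10.8 dB over, giving -8.2 dBu.
Stage 3: -8.2 dBu is at or below the -1 dBu threshold — no compression; output -8.2 dBu.

-8.2 dBu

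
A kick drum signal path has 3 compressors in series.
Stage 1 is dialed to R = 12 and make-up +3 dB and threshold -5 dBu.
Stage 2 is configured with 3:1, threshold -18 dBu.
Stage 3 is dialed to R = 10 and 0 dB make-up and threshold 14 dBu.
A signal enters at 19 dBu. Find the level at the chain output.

Stage 1: 19 dBu is 24 dB over -5 dBu; at 12:1 that becomes 2 dB over, giving -3 dBu; +3 dB make-up → 0 dBu.
Stage 2: 0 dBu is 18 dB over -18 dBu; at 3:1 that becomes 6 dB over, giving -12 dBu.
Stage 3: -12 dBu is at or below the 14 dBu threshold — no compression; output -12 dBu.

-12 dBu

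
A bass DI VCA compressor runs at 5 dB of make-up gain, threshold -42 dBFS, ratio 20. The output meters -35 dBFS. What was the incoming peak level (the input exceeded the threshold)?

Before make-up, the level was -35 − 5 = -40 dBFS.
That's 2 dB above the -42 dBFS threshold.
Undo the ratio: input overshoot = 2 × 20 = 40 dB, giving input = -2 dBFS.

-2 dBFS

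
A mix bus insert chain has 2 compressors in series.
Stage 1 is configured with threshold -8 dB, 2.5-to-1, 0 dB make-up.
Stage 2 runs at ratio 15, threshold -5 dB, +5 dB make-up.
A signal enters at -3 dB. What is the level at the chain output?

Stage 1: -3 dB is 5 dB over -8 dB; at 2.5:1 that becomes 2 dB over, giving -6 dB.
Stage 2: -6 dB ≤ -5 dB, so stage 2 doesn't engage; make-up brings it to -1 dB.

-1 dB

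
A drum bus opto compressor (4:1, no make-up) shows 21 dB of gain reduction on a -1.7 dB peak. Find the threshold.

-29.7 dB

Gain reduction = -1.7 − (-22.7) = 21 dB; output overshoot = GR / (R − 1) = 21 / 3 = 7 dB.
Threshold = output − output overshoot = -22.7 − 7 = -29.7 dB.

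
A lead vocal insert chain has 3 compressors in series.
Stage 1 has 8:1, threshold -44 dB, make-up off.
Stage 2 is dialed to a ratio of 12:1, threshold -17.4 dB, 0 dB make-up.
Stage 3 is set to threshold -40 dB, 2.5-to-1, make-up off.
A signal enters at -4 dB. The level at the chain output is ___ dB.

Stage 1: overshoot 40 dB → 40/8 = 5 dB → -39 dB.
Stage 2: below threshold (-39 ≤ -17.4); passes unchanged; output -39 dB.
Stage 3: -39 dB is 1 dB over -40 dB; at 2.5:1 that becomes 0.4 dB over, giving -39.6 dB.

-39.6 dB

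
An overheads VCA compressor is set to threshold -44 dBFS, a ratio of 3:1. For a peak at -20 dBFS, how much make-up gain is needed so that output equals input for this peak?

16 dB

Overshoot 24 dB → 24/3 = 8 dB after compression, so the compressed level is -44 + 8 = -36 dBFS.
Make-up = target − compressed = -20 − (-36) = 16 dB.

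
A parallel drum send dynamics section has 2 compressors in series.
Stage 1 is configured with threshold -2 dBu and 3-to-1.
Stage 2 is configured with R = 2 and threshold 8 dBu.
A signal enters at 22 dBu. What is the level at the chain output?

Stage 1: 22 dBu is 24 dB over -2 dBu; at 3:1 that becomes 8 dB over, giving 6 dBu.
Stage 2: 6 dBu is at or below the 8 dBu threshold — no compression; output 6 dBu.

6 dBu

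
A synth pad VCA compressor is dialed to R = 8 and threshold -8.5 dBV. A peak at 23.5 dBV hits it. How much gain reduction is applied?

28 dB

Overshoot = 23.5 − (-8.5) = 32 dB.
A 8:1 ratio leaves 4 dB of that excess.
Gain reduction = 32 − 4 = 28 dB.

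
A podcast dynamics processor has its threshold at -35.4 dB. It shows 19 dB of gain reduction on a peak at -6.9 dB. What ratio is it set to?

Input overshoot = -6.9 − (-35.4) = 28.5 dB.
Output overshoot = 28.5 − 19 = 9.5 dB.
Ratio = input overshoot / output overshoot = 28.5 / 9.5 = 3.

3:1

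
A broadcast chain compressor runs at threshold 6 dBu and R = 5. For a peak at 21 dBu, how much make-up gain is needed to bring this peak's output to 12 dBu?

3 dB

The peak compresses to 6 + 15/5 = 9 dBu.
To reach 12 dBu requires 12 − 9 = 3 dB of make-up.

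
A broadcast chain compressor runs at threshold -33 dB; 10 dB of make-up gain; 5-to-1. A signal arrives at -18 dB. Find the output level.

-20 dB

Overshoot: -18 − (-33) = 15 dB.
The 15 dB excess becomes 3 dB after 5:1 reduction.
So the level is -33 + 3 = -30 dB; make-up adds 10 dB, giving -20 dB.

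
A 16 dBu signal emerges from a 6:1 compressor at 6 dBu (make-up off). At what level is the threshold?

Gain reduction = 16 − 6 = 10 dB; output overshoot = GR / (R − 1) = 10 / 5 = 2 dB.
Threshold = output − output overshoot = 6 − 2 = 4 dBu.

4 dBu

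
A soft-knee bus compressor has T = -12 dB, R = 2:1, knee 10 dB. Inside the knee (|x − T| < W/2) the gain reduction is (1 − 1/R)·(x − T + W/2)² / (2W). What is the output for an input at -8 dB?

x − T + W/2 = -8 − (-12) + 5 = 9.
GR = (1 − 1/2) × 9² / 20 = 0.5 × 81 / 20 = 2.025 dB.
Output = -8 − 2.025 = -10.025 dB.

-10.025 dB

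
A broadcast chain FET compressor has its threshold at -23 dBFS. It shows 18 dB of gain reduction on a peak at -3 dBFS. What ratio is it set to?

10:1

Input overshoot = -3 − (-23) = 20 dB.
Output overshoot = 20 − 18 = 2 dB.
Ratio = input overshoot / output overshoot = 20 / 2 = 10.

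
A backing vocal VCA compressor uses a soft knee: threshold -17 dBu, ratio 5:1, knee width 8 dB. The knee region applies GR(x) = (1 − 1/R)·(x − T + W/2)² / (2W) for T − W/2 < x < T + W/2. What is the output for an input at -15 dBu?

x − T + W/2 = -15 − (-17) + 4 = 6.
GR = (1 − 1/5) × 6² / 16 = 0.8 × 36 / 16 = 1.8 dB.
Output = -15 − 1.8 = -16.8 dBu.

-16.8 dBu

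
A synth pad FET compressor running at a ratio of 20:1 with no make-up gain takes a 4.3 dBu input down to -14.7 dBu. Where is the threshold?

-15.7 dBu

Gain reduction = 4.3 − (-14.7) = 19 dB; output overshoot = GR / (R − 1) = 19 / 19 = 1 dB.
Threshold = output − output overshoot = -14.7 − 1 = -15.7 dBu.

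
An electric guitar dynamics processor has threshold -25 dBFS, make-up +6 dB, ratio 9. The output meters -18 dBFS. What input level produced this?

-16 dBFS

Stripping the +6 dB make-up gives -24 dBFS at the gain stage.
Post-compression overshoot = -24 − (-25) = 1 dB.
Undo the ratio: input overshoot = 1 × 9 = 9 dB, giving input = -16 dBFS.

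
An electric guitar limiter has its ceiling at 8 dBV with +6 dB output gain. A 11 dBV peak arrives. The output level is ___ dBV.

At ∞:1, everything above 8 dBV is held at the ceiling.
Output gain then adds 6 dB: 8 + 6 = 14 dBV.

14 dBV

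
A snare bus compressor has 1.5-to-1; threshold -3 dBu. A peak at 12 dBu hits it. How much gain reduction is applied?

12 dBu exceeds the threshold by 15 dB.
A 1.5:1 ratio leaves 10 dB of that excess.
GR = overshoot in − overshoot out = 15 − 10 = 5 dB.

5 dB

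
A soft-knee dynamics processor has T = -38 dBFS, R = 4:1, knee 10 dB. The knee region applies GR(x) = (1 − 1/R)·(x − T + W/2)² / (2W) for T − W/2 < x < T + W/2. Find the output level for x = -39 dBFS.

x − T + W/2 = -39 − (-38) + 5 = 4.
GR = (1 − 1/4) × 4² / 20 = 0.75 × 16 / 20 = 0.6 dB.
Output = -39 − 0.6 = -39.6 dBFS.

-39.6 dBFS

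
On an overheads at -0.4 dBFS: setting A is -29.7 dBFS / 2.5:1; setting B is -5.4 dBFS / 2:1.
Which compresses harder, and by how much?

A: 29.3 dB over, compressed to 11.72 dB over, so 17.58 dB of GR.
B: 5 dB over, compressed to 2.5 dB over, so 2.5 dB of GR.
A reduces 15.08 dB more.

A, by 15.08 dB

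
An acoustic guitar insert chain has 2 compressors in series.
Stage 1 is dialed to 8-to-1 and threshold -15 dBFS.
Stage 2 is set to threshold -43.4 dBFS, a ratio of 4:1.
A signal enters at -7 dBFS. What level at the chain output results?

Stage 1: 8 dB above -15 dBFS, reduced 8:1 to 1 dB above → -14 dBFS.
Stage 2: -14 dBFS is 29.4 dB over -43.4 dBFS; at 4:1 that becomes 7.35 dB over, giving -36.05 dBFS.

-36.05 dBFS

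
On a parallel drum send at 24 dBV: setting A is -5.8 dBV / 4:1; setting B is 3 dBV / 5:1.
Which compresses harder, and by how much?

A, by 5.55 dB

A: 29.8 dB over, compressed to 7.45 dB over, so 22.35 dB of GR.
B: 21 dB over, compressed to 4.2 dB over, so 16.8 dB of GR.
Difference: 5.55 dB in favour of A.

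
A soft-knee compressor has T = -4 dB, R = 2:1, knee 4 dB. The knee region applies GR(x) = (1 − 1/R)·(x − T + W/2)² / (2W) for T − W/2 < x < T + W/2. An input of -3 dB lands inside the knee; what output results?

x − T + W/2 = -3 − (-4) + 2 = 3.
GR = (1 − 1/2) × 3² / 8 = 0.5 × 9 / 8 = 0.5625 dB.
Output = -3 − 0.5625 = -3.5625 dB.

-3.5625 dB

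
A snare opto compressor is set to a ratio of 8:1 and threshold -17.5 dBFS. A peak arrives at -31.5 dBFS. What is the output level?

-31.5 dBFS is 14 dB below the -17.5 dBFS threshold, so no gain reduction is applied.
Output = input = -31.5 dBFS.

-31.5 dBFS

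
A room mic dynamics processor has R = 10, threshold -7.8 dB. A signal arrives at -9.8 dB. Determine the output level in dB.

-9.8 dB

-9.8 dB is 2 dB below the -7.8 dB threshold, so no gain reduction is applied.
Output = input = -9.8 dB.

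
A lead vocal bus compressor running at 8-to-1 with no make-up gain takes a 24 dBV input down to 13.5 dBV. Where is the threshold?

Gain reduction = 24 − 13.5 = 10.5 dB; output overshoot = GR / (R − 1) = 10.5 / 7 = 1.5 dB.
Threshold = output − output overshoot = 13.5 − 1.5 = 12 dBV.

12 dBV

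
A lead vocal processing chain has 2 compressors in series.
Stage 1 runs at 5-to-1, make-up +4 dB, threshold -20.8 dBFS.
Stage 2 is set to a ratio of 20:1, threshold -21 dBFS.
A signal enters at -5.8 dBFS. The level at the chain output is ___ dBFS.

Stage 1: 15 dB above -20.8 dBFS, reduced 5:1 to 3 dB above → -17.8 dBFS; +4 dB make-up → -13.8 dBFS.
Stage 2: -13.8 dBFS is 7.2 dB over -21 dBFS; at 20:1 that becomes 0.36 dB over, giving -20.64 dBFS.

-20.64 dBFS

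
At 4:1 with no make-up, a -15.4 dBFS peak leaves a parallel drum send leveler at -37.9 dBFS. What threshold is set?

-45.4 dBFS

Gain reduction = -15.4 − (-37.9) = 22.5 dB; output overshoot = GR / (R − 1) = 22.5 / 3 = 7.5 dB.
Threshold = output − output overshoot = -37.9 − 7.5 = -45.4 dBFS.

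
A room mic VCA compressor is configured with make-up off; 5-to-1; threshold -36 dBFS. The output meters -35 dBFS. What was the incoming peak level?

Post-compression overshoot = -35 − (-36) = 1 dB.
Undo the ratio: input overshoot = 1 × 5 = 5 dB, giving input = -31 dBFS.

-31 dBFS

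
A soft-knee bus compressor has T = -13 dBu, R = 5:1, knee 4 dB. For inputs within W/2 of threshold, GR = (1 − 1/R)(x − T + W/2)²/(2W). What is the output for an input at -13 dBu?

x − T + W/2 = -13 − (-13) + 2 = 2.
GR = (1 − 1/5) × 2² / 8 = 0.8 × 4 / 8 = 0.4 dB.
Output = -13 − 0.4 = -13.4 dBu.

-13.4 dBu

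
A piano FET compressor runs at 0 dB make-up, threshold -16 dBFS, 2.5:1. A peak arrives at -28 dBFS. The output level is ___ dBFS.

-28 dBFS is 12 dB below the -16 dBFS threshold, so no gain reduction is applied.
Output = input = -28 dBFS.

-28 dBFS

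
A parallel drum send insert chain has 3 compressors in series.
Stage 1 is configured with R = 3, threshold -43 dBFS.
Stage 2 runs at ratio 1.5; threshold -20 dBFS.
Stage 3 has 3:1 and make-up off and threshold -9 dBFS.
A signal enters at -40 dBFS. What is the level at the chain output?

Stage 1: overshoot 3 dB → 3/3 = 1 dB → -42 dBFS.
Stage 2: -42 dBFS is at or below the -20 dBFS threshold — no compression; output -42 dBFS.
Stage 3: -42 dBFS is at or below the -9 dBFS threshold — no compression; output -42 dBFS.

-42 dBFS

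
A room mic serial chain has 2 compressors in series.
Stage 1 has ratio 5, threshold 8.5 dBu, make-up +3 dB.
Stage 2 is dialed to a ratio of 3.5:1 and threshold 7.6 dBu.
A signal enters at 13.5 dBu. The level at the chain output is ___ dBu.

9 dBu

Stage 1: 13.5 dBu is 5 dB over 8.5 dBu; at 5:1 that becomes 1 dB over, giving 9.5 dBu; +3 dB make-up → 12.5 dBu.
Stage 2: 12.5 dBu is 4.9 dB over 7.6 dBu; at 3.5:1 that becomes 1.4 dB over, giving 9 dBu.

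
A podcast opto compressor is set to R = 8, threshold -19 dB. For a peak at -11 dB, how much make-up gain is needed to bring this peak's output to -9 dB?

Without make-up, output = threshold + overshoot/8 = -19 + 1 = -18 dB.
Gap to target: 9 dB.

9 dB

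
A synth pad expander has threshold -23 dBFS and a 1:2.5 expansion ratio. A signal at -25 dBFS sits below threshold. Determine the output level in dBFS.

The input is 2 dB below the -23 dBFS threshold.
A 1:2.5 expander multiplies undershoot by 2.5: 2 × 2.5 = 5 dB below threshold.
Output = -23 − 5 = -28 dBFS.

-28 dBFS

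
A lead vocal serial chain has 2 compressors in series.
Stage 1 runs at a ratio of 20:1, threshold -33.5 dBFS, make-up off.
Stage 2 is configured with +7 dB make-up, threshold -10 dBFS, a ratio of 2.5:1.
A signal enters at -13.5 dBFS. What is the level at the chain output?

-25.5 dBFS

Stage 1: 20 dB above -33.5 dBFS, reduced 20:1 to 1 dB above → -32.5 dBFS.
Stage 2: below threshold (-32.5 ≤ -10); passes unchanged; make-up brings it to -25.5 dBFS.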